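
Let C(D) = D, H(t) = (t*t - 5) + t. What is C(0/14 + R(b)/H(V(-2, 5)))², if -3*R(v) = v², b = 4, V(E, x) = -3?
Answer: 256/9 ≈ 28.444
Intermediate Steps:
H(t) = -5 + t + t² (H(t) = (t² - 5) + t = (-5 + t²) + t = -5 + t + t²)
R(v) = -v²/3
C(0/14 + R(b)/H(V(-2, 5)))² = (0/14 + (-⅓*4²)/(-5 - 3 + (-3)²))² = (0*(1/14) + (-⅓*16)/(-5 - 3 + 9))² = (0 - 16/3/1)² = (0 - 16/3*1)² = (0 - 16/3)² = (-16/3)² = 256/9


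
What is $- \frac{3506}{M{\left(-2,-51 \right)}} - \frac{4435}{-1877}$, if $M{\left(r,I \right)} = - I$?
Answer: $- \frac{6354577}{95727} \approx -66.382$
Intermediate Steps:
$- \frac{3506}{M{\left(-2,-51 \right)}} - \frac{4435}{-1877} = - \frac{3506}{\left(-1\right) \left(-51\right)} - \frac{4435}{-1877} = - \frac{3506}{51} - - \frac{4435}{1877} = \left(-3506\right) \frac{1}{51} + \frac{4435}{1877} = - \frac{3506}{51} + \frac{4435}{1877} = - \frac{6354577}{95727}$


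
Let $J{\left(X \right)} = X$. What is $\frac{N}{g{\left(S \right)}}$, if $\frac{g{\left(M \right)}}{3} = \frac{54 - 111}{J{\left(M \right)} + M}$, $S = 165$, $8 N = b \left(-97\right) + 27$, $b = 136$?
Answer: $\frac{724075}{228} \approx 3175.8$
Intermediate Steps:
$N = - \frac{13165}{8}$ ($N = \frac{136 \left(-97\right) + 27}{8} = \frac{-13192 + 27}{8} = \frac{1}{8} \left(-13165\right) = - \frac{13165}{8} \approx -1645.6$)
$g{\left(M \right)} = - \frac{171}{2 M}$ ($g{\left(M \right)} = 3 \frac{54 - 111}{M + M} = 3 \left(- \frac{57}{2 M}\right) = - \frac{171}{2 M}$)
$\frac{N}{g{\left(S \right)}} = - \frac{13165}{8 \left(- \frac{171}{2 \cdot 165}\right)} = - \frac{13165}{8 \left(\left(- \frac{171}{2}\right) \frac{1}{165}\right)} = - \frac{13165}{8 \left(- \frac{57}{110}\right)} = \left(- \frac{13165}{8}\right) \left(- \frac{110}{57}\right) = \frac{724075}{228}$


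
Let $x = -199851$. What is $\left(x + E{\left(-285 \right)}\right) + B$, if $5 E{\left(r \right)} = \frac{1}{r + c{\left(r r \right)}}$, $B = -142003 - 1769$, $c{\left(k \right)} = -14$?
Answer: $- \frac{513716386}{1495} \approx -3.4362 \cdot 10^{5}$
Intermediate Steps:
$B = -143772$ ($B = -142003 - 1769 = -143772$)
$E{\left(r \right)} = \frac{1}{5 \left(-14 + r\right)}$ ($E{\left(r \right)} = \frac{1}{5 \left(r - 14\right)} = \frac{1}{5 \left(-14 + r\right)}$)
$\left(x + E{\left(-285 \right)}\right) + B = \left(-199851 + \frac{1}{5 \left(-14 - 285\right)}\right) - 143772 = \left(-199851 + \frac{1}{5 \left(-299\right)}\right) - 143772 = \left(-199851 + \frac{1}{5} \left(- \frac{1}{299}\right)\right) - 143772 = \left(-199851 - \frac{1}{1495}\right) - 143772 = - \frac{298777246}{1495} - 143772 = - \frac{513716386}{1495}$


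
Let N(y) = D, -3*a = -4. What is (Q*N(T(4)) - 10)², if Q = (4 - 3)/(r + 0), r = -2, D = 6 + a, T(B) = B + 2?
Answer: 1681/9 ≈ 186.78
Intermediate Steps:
a = 4/3 (a = -⅓*(-4) = 4/3 ≈ 1.3333)
T(B) = 2 + B
D = 22/3 (D = 6 + 4/3 = 22/3 ≈ 7.3333)
N(y) = 22/3
Q = -½ (Q = (4 - 3)/(-2 + 0) = 1/(-2) = 1*(-½) = -½ ≈ -0.50000)
(Q*N(T(4)) - 10)² = (-½*22/3 - 10)² = (-11/3 - 10)² = (-41/3)² = 1681/9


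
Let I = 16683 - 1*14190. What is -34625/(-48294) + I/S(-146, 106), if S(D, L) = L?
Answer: 31016798/1279791 ≈ 24.236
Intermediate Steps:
I = 2493 (I = 16683 - 14190 = 2493)
-34625/(-48294) + I/S(-146, 106) = -34625/(-48294) + 2493/106 = -34625*(-1/48294) + 2493*(1/106) = 34625/48294 + 2493/106 = 31016798/1279791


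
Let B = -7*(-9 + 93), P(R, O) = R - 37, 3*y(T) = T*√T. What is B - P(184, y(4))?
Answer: -735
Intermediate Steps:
y(T) = T^(3/2)/3 (y(T) = (T*√T)/3 = T^(3/2)/3)
P(R, O) = -37 + R
B = -588 (B = -7*84 = -588)
B - P(184, y(4)) = -588 - (-37 + 184) = -588 - 1*147 = -588 - 147 = -735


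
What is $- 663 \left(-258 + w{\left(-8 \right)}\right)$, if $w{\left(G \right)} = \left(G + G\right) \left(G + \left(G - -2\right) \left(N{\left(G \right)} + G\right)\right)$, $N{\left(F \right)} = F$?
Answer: $1104558$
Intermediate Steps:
$w{\left(G \right)} = 2 G \left(G + 2 G \left(2 + G\right)\right)$ ($w{\left(G \right)} = \left(G + G\right) \left(G + \left(G - -2\right) \left(G + G\right)\right) = 2 G \left(G + \left(G + \left(-4 + 6\right)\right) 2 G\right) = 2 G \left(G + \left(G + 2\right) 2 G\right) = 2 G \left(G + \left(2 + G\right) 2 G\right) = 2 G \left(G + 2 G \left(2 + G\right)\right)$)
$- 663 \left(-258 + w{\left(-8 \right)}\right) = - 663 \left(-258 + \left(-8\right)^{2} \left(10 + 4 \left(-8\right)\right)\right) = - 663 \left(-258 + 64 \left(10 - 32\right)\right) = - 663 \left(-258 + 64 \left(-22\right)\right) = - 663 \left(-258 - 1408\right) = \left(-663\right) \left(-1666\right) = 1104558$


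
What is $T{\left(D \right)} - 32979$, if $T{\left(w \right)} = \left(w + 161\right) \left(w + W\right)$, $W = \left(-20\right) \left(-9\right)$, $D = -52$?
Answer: $-19027$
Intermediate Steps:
$W = 180$
$T{\left(w \right)} = \left(161 + w\right) \left(180 + w\right)$ ($T{\left(w \right)} = \left(w + 161\right) \left(w + 180\right) = \left(161 + w\right) \left(180 + w\right)$)
$T{\left(D \right)} - 32979 = \left(28980 + \left(-52\right)^{2} + 341 \left(-52\right)\right) - 32979 = \left(28980 + 2704 - 17732\right) - 32979 = 13952 - 32979 = -19027$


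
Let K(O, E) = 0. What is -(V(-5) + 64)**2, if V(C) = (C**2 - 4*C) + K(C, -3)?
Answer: -11881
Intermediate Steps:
V(C) = C**2 - 4*C (V(C) = (C**2 - 4*C) + 0 = C**2 - 4*C)
-(V(-5) + 64)**2 = -(-5*(-4 - 5) + 64)**2 = -(-5*(-9) + 64)**2 = -(45 + 64)**2 = -1*109**2 = -1*11881 = -11881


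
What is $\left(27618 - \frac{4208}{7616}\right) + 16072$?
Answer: $\frac{20796177}{476} \approx 43689.0$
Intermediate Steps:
$\left(27618 - \frac{4208}{7616}\right) + 16072 = \left(27618 - \frac{263}{476}\right) + 16072 = \frac{13145905}{476} + 16072 = \frac{20796177}{476}$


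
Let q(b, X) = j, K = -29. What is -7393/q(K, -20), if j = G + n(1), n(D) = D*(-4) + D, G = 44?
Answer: -7393/41 ≈ -180.32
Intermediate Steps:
n(D) = -3*D (n(D) = -4*D + D = -3*D)
j = 41 (j = 44 - 3*1 = 44 - 3 = 41)
q(b, X) = 41
-7393/q(K, -20) = -7393/41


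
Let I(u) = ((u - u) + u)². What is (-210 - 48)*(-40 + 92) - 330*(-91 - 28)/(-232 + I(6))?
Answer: -190629/14 ≈ -13616.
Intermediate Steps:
I(u) = u² (I(u) = (0 + u)² = u²)
(-210 - 48)*(-40 + 92) - 330*(-91 - 28)/(-232 + I(6)) = (-210 - 48)*(-40 + 92) - 330*(-91 - 28)/(-232 + 6²) = -258*52 - (-39270)/(-232 + 36) = -13416 - (-39270)/(-196) = -13416 - (-39270)*(-1)/196 = -13416 - 330*17/28 = -13416 - 2805/14 = -190629/14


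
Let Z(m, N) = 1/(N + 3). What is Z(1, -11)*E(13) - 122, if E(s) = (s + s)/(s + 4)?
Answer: -8309/68 ≈ -122.19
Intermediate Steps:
Z(m, N) = 1/(3 + N)
E(s) = 2*s/(4 + s) (E(s) = (2*s)/(4 + s) = 2*s/(4 + s))
Z(1, -11)*E(13) - 122 = (2*13/(4 + 13))/(3 - 11) - 122 = (2*13/17)/(-8) - 122 = -13/(4*17) - 122 = -1/8*26/17 - 122 = -13/68 - 122 = -8309/68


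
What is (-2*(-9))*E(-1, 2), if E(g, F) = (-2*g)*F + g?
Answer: 54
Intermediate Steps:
E(g, F) = g - 2*F*g (E(g, F) = -2*F*g + g = g - 2*F*g)
(-2*(-9))*E(-1, 2) = (-2*(-9))*(-(1 - 2*2)) = 18*(-(1 - 4)) = 18*(-1*(-3)) = 18*3 = 54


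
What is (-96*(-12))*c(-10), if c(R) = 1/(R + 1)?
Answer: -128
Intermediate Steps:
c(R) = 1/(1 + R)
(-96*(-12))*c(-10) = (-96*(-12))/(1 - 10) = 1152/(-9) = 1152*(-⅑) = -128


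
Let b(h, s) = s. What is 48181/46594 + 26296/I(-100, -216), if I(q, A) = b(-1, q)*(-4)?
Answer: 38890882/582425 ≈ 66.774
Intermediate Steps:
I(q, A) = -4*q (I(q, A) = q*(-4) = -4*q)
48181/46594 + 26296/I(-100, -216) = 48181/46594 + 26296/((-4*(-100))) = 48181*(1/46594) + 26296/400 = 48181/46594 + 26296*(1/400) = 48181/46594 + 3287/50 = 38890882/582425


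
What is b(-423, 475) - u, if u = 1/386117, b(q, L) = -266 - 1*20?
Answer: -110429463/386117 ≈ -286.00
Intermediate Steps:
b(q, L) = -286 (b(q, L) = -266 - 20 = -286)
u = 1/386117 ≈ 2.5899e-6
b(-423, 475) - u = -286 - 1*1/386117 = -286 - 1/386117 = -110429463/386117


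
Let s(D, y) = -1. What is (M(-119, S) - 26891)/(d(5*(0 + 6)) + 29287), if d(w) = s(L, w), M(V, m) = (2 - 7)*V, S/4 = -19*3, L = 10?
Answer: -13148/14643 ≈ -0.89790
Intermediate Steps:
S = -228 (S = 4*(-19*3) = 4*(-57) = -228)
M(V, m) = -5*V
d(w) = -1
(M(-119, S) - 26891)/(d(5*(0 + 6)) + 29287) = (-5*(-119) - 26891)/(-1 + 29287) = (595 - 26891)/29286 = -26296*1/29286 = -13148/14643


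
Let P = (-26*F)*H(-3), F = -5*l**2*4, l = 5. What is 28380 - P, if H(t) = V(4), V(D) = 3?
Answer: -10620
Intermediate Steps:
H(t) = 3
F = -500 (F = -5*5**2*4 = -5*25*4 = -125*4 = -500)
P = 39000 (P = -26*(-500)*3 = 13000*3 = 39000)
28380 - P = 28380 - 1*39000 = 28380 - 39000 = -10620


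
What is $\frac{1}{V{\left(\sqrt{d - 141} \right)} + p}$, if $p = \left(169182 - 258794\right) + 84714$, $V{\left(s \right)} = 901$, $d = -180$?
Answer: $- \frac{1}{3997} \approx -0.00025019$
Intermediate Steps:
$p = -4898$ ($p = \left(169182 - 258794\right) + 84714 = -89612 + 84714 = -4898$)
$\frac{1}{V{\left(\sqrt{d - 141} \right)} + p} = \frac{1}{901 - 4898} = \frac{1}{-3997} = - \frac{1}{3997}$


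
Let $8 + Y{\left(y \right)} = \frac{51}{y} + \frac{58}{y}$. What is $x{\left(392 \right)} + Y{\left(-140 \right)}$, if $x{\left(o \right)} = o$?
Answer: $\frac{53651}{140} \approx 383.22$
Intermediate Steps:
$Y{\left(y \right)} = -8 + \frac{109}{y}$ ($Y{\left(y \right)} = -8 + \left(\frac{51}{y} + \frac{58}{y}\right) = -8 + \frac{109}{y}$)
$x{\left(392 \right)} + Y{\left(-140 \right)} = 392 - \left(8 - \frac{109}{-140}\right) = 392 + \left(-8 + 109 \left(- \frac{1}{140}\right)\right) = 392 - \frac{1229}{140} = \frac{53651}{140}$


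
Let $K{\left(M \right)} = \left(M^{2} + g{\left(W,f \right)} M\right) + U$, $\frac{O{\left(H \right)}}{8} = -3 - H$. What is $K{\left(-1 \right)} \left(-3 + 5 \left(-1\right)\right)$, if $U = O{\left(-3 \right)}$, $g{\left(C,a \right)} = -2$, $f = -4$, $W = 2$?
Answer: $-24$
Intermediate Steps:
$O{\left(H \right)} = -24 - 8 H$ ($O{\left(H \right)} = 8 \left(-3 - H\right) = -24 - 8 H$)
$U = 0$ ($U = -24 - -24 = -24 + 24 = 0$)
$K{\left(M \right)} = M^{2} - 2 M$ ($K{\left(M \right)} = \left(M^{2} - 2 M\right) + 0 = M^{2} - 2 M$)
$K{\left(-1 \right)} \left(-3 + 5 \left(-1\right)\right) = - (-2 - 1) \left(-3 + 5 \left(-1\right)\right) = \left(-1\right) \left(-3\right) \left(-3 - 5\right) = 3 \left(-8\right) = -24$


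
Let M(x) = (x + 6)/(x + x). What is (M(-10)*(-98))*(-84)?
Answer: 8232/5 ≈ 1646.4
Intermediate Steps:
M(x) = (6 + x)/(2*x) (M(x) = (6 + x)/((2*x)) = (6 + x)*(1/(2*x)) = (6 + x)/(2*x))
(M(-10)*(-98))*(-84) = (((½)*(6 - 10)/(-10))*(-98))*(-84) = (((½)*(-⅒)*(-4))*(-98))*(-84) = ((⅕)*(-98))*(-84) = -98/5*(-84) = 8232/5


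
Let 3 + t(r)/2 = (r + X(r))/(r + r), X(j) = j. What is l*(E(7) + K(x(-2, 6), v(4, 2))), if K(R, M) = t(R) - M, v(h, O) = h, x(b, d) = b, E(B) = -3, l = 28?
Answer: -308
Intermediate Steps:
t(r) = -4 (t(r) = -6 + 2*((r + r)/(r + r)) = -6 + 2*((2*r)/((2*r))) = -6 + 2*((2*r)*(1/(2*r))) = -6 + 2*1 = -6 + 2 = -4)
K(R, M) = -4 - M
l*(E(7) + K(x(-2, 6), v(4, 2))) = 28*(-3 + (-4 - 1*4)) = 28*(-3 + (-4 - 4)) = 28*(-3 - 8) = 28*(-11) = -308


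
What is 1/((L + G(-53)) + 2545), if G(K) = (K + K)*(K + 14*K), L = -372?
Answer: 1/86443 ≈ 1.1568e-5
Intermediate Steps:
G(K) = 30*K**2 (G(K) = (2*K)*(15*K) = 30*K**2)
1/((L + G(-53)) + 2545) = 1/((-372 + 30*(-53)**2) + 2545) = 1/((-372 + 30*2809) + 2545) = 1/((-372 + 84270) + 2545) = 1/(83898 + 2545) = 1/86443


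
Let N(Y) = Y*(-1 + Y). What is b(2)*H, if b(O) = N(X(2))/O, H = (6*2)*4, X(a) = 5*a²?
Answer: 9120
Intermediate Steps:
H = 48 (H = 12*4 = 48)
b(O) = 380/O (b(O) = ((5*2²)*(-1 + 5*2²))/O = ((5*4)*(-1 + 5*4))/O = (20*(-1 + 20))/O = (20*19)/O = 380/O)
b(2)*H = (380/2)*48 = (380*(½))*48 = 190*48 = 9120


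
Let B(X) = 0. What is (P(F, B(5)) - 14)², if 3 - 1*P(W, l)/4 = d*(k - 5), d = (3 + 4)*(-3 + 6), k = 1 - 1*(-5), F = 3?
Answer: 7396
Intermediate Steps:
k = 6 (k = 1 + 5 = 6)
d = 21 (d = 7*3 = 21)
P(W, l) = -72 (P(W, l) = 12 - 84*(6 - 5) = 12 - 84 = -72)
(P(F, B(5)) - 14)² = (-72 - 14)² = (-86)² = 7396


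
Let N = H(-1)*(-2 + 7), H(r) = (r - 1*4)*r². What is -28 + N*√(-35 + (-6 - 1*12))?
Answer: -28 - 25*I*√53 ≈ -28.0 - 182.0*I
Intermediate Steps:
H(r) = r²*(-4 + r) (H(r) = (r - 4)*r² = (-4 + r)*r² = r²*(-4 + r))
N = -25 (N = ((-1)²*(-4 - 1))*(-2 + 7) = (1*(-5))*5 = -5*5 = -25)
-28 + N*√(-35 + (-6 - 1*12)) = -28 - 25*√(-35 + (-6 - 1*12)) = -28 - 25*√(-35 + (-6 - 12)) = -28 - 25*√(-35 - 18) = -28 - 25*I*√53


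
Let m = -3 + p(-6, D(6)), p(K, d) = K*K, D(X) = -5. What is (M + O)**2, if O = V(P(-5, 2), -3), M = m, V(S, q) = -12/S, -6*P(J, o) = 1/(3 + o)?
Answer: 154449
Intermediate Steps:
p(K, d) = K**2
P(J, o) = -1/(6*(3 + o))
m = 33 (m = -3 + (-6)**2 = -3 + 36 = 33)
M = 33
O = 360 (O = -12/((-1/(18 + 6*2))) = -12/((-1/(18 + 12))) = -12/((-1/30)) = -12/((-1*1/30)) = -12/(-1/30) = -12*(-30) = 360)
(M + O)**2 = (33 + 360)**2 = 393**2 = 154449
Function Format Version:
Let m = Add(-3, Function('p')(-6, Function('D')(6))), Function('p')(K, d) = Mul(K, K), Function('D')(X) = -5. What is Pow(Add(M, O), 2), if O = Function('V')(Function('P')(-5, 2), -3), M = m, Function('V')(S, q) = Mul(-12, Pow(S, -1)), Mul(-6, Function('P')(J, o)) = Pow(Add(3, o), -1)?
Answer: 154449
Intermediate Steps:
Function('p')(K, d) = Pow(K, 2)
Function('P')(J, o) = Mul(Rational(-1, 6), Pow(Add(3, o), -1))
m = 33 (m = Add(-3, Pow(-6, 2)) = Add(-3, 36) = 33)
M = 33
O = 360 (O = Mul(-12, Pow(Mul(-1, Pow(Add(18, Mul(6, 2)), -1)), -1)) = Mul(-12, Pow(Mul(-1, Pow(Add(18, 12), -1)), -1)) = Mul(-12, Pow(Mul(-1, Pow(30, -1)), -1)) = Mul(-12, Pow(Mul(-1, Rational(1, 30)), -1)) = Mul(-12, Pow(Rational(-1, 30), -1)) = Mul(-12, -30) = 360)
Pow(Add(M, O), 2) = Pow(Add(33, 360), 2) = Pow(393, 2) = 154449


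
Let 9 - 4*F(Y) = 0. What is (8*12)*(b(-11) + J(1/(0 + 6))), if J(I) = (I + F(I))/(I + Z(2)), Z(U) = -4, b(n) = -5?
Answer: -12432/23 ≈ -540.52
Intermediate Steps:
F(Y) = 9/4 (F(Y) = 9/4 - 1/4*0 = 9/4 + 0 = 9/4)
J(I) = (9/4 + I)/(-4 + I) (J(I) = (I + 9/4)/(I - 4) = (9/4 + I)/(-4 + I))
(8*12)*(b(-11) + J(1/(0 + 6))) = (8*12)*(-5 + (9/4 + 1/(0 + 6))/(-4 + 1/(0 + 6))) = 96*(-5 + (9/4 + 1/6)/(-4 + 1/6)) = 96*(-5 + (29/12)/(-23/6)) = 96*(-5 - 6/23*29/12) = 96*(-5 - 29/46) = 96*(-259/46) = -12432/23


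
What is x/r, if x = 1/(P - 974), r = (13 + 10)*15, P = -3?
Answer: -1/337065 ≈ -2.9668e-6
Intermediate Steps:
r = 345 (r = 23*15 = 345)
x = -1/977 (x = 1/(-3 - 974) = 1/(-977) = -1/977 ≈ -0.0010235)
x/r = -1/977/345 = -1/977*1/345 = -1/337065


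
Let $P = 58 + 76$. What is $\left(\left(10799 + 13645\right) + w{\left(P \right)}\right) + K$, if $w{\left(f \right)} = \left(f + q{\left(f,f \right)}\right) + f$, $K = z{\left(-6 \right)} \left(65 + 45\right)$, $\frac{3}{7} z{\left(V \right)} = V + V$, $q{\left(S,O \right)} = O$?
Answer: $21766$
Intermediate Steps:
$P = 134$
$z{\left(V \right)} = \frac{14 V}{3}$ ($z{\left(V \right)} = \frac{7 \left(V + V\right)}{3} = \frac{7 \cdot 2 V}{3} = \frac{14 V}{3}$)
$K = -3080$ ($K = \frac{14}{3} \left(-6\right) \left(65 + 45\right) = \left(-28\right) 110 = -3080$)
$w{\left(f \right)} = 3 f$ ($w{\left(f \right)} = \left(f + f\right) + f = 2 f + f = 3 f$)
$\left(\left(10799 + 13645\right) + w{\left(P \right)}\right) + K = \left(\left(10799 + 13645\right) + 3 \cdot 134\right) - 3080 = \left(24444 + 402\right) - 3080 = 24846 - 3080 = 21766$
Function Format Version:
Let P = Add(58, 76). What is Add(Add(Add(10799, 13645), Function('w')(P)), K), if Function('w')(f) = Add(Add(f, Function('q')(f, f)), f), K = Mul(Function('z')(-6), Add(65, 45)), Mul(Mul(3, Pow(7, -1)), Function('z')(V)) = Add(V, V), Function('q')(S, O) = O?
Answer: 21766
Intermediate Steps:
P = 134
Function('z')(V) = Mul(Rational(14, 3), V) (Function('z')(V) = Mul(Rational(7, 3), Add(V, V)) = Mul(Rational(7, 3), Mul(2, V)) = Mul(Rational(14, 3), V))
K = -3080 (K = Mul(Mul(Rational(14, 3), -6), Add(65, 45)) = Mul(-28, 110) = -3080)
Function('w')(f) = Mul(3, f) (Function('w')(f) = Add(Add(f, f), f) = Add(Mul(2, f), f) = Mul(3, f))
Add(Add(Add(10799, 13645), Function('w')(P)), K) = Add(Add(Add(10799, 13645), Mul(3, 134)), -3080) = Add(Add(24444, 402), -3080) = Add(24846, -3080) = 21766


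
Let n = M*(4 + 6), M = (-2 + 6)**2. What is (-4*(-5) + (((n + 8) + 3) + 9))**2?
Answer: 40000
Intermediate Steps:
M = 16 (M = 4**2 = 16)
n = 160 (n = 16*(4 + 6) = 16*10 = 160)
(-4*(-5) + (((n + 8) + 3) + 9))**2 = (-4*(-5) + (((160 + 8) + 3) + 9))**2 = (20 + ((168 + 3) + 9))**2 = (20 + (171 + 9))**2 = (20 + 180)**2 = 200**2 = 40000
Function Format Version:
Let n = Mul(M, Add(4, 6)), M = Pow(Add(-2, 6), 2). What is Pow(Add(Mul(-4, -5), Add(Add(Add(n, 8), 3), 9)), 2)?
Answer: 40000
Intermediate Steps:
M = 16 (M = Pow(4, 2) = 16)
n = 160 (n = Mul(16, Add(4, 6)) = Mul(16, 10) = 160)
Pow(Add(Mul(-4, -5), Add(Add(Add(n, 8), 3), 9)), 2) = Pow(Add(Mul(-4, -5), Add(Add(Add(160, 8), 3), 9)), 2) = Pow(Add(20, Add(Add(168, 3), 9)), 2) = Pow(Add(20, Add(171, 9)), 2) = Pow(Add(20, 180), 2) = Pow(200, 2) = 40000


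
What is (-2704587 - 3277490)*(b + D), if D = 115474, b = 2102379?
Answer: -13267367420681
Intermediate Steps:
(-2704587 - 3277490)*(b + D) = (-2704587 - 3277490)*(2102379 + 115474) = -5982077*2217853 = -13267367420681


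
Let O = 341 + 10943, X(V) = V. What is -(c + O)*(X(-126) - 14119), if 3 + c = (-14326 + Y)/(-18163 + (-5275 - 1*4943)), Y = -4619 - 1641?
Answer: 4561058786515/28381 ≈ 1.6071e+8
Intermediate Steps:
Y = -6260
O = 11284
c = -64557/28381 (c = -3 + (-14326 - 6260)/(-18163 + (-5275 - 1*4943)) = -3 - 20586/(-18163 + (-5275 - 4943)) = -3 - 20586/(-18163 - 10218) = -3 - 20586/(-28381) = -3 - 20586*(-1/28381) = -3 + 20586/28381 = -64557/28381 ≈ -2.2747)
-(c + O)*(X(-126) - 14119) = -(-64557/28381 + 11284)*(-126 - 14119) = -320186647*(-14245)/28381 = -1*(-4561058786515/28381) = 4561058786515/28381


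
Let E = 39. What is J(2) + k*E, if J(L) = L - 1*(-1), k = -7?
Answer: -270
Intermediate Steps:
J(L) = 1 + L (J(L) = L + 1 = 1 + L)
J(2) + k*E = (1 + 2) - 7*39 = 3 - 273 = -270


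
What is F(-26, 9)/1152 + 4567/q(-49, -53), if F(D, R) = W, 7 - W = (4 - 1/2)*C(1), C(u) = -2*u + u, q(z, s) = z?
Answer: -3507113/37632 ≈ -93.195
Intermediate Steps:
C(u) = -u
W = 21/2 (W = 7 - (4 - 1/2)*(-1*1) = 7 - (4 - 1*1/2)*(-1) = 7 - (4 - 1/2)*(-1) = 7 - 7*(-1)/2 = 7 - 1*(-7/2) = 7 + 7/2 = 21/2 ≈ 10.500)
F(D, R) = 21/2
F(-26, 9)/1152 + 4567/q(-49, -53) = (21/2)/1152 + 4567/(-49) = (21/2)*(1/1152) + 4567*(-1/49) = 7/768 - 4567/49 = -3507113/37632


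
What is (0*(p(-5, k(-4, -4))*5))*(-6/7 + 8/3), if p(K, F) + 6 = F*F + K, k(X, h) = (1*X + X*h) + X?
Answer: 0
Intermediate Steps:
k(X, h) = 2*X + X*h (k(X, h) = (X + X*h) + X = 2*X + X*h)
p(K, F) = -6 + K + F² (p(K, F) = -6 + (F*F + K) = -6 + (F² + K) = -6 + (K + F²) = -6 + K + F²)
(0*(p(-5, k(-4, -4))*5))*(-6/7 + 8/3) = (0*((-6 - 5 + (-4*(2 - 4))²)*5))*(-6/7 + 8/3) = (0*((-6 - 5 + (-4*(-2))²)*5))*(-6*⅐ + 8*(⅓)) = (0*((-6 - 5 + 8²)*5))*(-6/7 + 8/3) = (0*((-6 - 5 + 64)*5))*(38/21) = (0*(53*5))*(38/21) = (0*265)*(38/21) = 0*(38/21) = 0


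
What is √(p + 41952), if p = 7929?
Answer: √49881 ≈ 223.34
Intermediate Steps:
√(p + 41952) = √(7929 + 41952) = √49881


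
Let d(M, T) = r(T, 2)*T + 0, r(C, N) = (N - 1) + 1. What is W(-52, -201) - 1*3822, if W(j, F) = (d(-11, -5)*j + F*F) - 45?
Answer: 37054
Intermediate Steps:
r(C, N) = N (r(C, N) = (-1 + N) + 1 = N)
d(M, T) = 2*T (d(M, T) = 2*T + 0 = 2*T)
W(j, F) = -45 + F² - 10*j (W(j, F) = ((2*(-5))*j + F*F) - 45 = (-10*j + F²) - 45 = (F² - 10*j) - 45 = -45 + F² - 10*j)
W(-52, -201) - 1*3822 = (-45 + (-201)² - 10*(-52)) - 1*3822 = (-45 + 40401 + 520) - 3822 = 40876 - 3822 = 37054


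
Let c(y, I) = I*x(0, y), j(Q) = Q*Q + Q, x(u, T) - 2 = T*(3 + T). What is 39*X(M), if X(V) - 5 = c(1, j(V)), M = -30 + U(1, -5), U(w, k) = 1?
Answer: 190203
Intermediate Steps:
x(u, T) = 2 + T*(3 + T)
j(Q) = Q + Q² (j(Q) = Q² + Q = Q + Q²)
M = -29 (M = -30 + 1 = -29)
c(y, I) = I*(2 + y² + 3*y)
X(V) = 5 + 6*V*(1 + V) (X(V) = 5 + (V*(1 + V))*(2 + 1² + 3*1) = 5 + (V*(1 + V))*(2 + 1 + 3) = 5 + (V*(1 + V))*6 = 5 + 6*V*(1 + V))
39*X(M) = 39*(5 + 6*(-29)*(1 - 29)) = 39*(5 + 6*(-29)*(-28)) = 39*(5 + 4872) = 39*4877 = 190203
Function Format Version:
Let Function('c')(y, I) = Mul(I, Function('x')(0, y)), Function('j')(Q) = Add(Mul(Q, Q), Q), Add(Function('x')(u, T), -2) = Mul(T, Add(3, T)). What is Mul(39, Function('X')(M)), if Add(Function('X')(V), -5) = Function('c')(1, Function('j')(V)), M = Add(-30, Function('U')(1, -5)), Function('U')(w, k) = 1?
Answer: 190203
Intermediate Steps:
Function('x')(u, T) = Add(2, Mul(T, Add(3, T)))
Function('j')(Q) = Add(Q, Pow(Q, 2)) (Function('j')(Q) = Add(Pow(Q, 2), Q) = Add(Q, Pow(Q, 2)))
M = -29 (M = Add(-30, 1) = -29)
Function('c')(y, I) = Mul(I, Add(2, Pow(y, 2), Mul(3, y)))
Function('X')(V) = Add(5, Mul(6, V, Add(1, V))) (Function('X')(V) = Add(5, Mul(Mul(V, Add(1, V)), Add(2, Pow(1, 2), Mul(3, 1)))) = Add(5, Mul(Mul(V, Add(1, V)), Add(2, 1, 3))) = Add(5, Mul(Mul(V, Add(1, V)), 6)) = Add(5, Mul(6, V, Add(1, V))))
Mul(39, Function('X')(M)) = Mul(39, Add(5, Mul(6, -29, Add(1, -29)))) = Mul(39, Add(5, Mul(6, -29, -28))) = Mul(39, Add(5, 4872)) = Mul(39, 4877) = 190203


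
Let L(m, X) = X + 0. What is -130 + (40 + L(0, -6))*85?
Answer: 2760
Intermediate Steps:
L(m, X) = X
-130 + (40 + L(0, -6))*85 = -130 + (40 - 6)*85 = -130 + 34*85 = -130 + 2890 = 2760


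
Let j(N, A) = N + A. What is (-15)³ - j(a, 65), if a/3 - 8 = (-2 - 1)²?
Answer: -3491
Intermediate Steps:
a = 51 (a = 24 + 3*(-2 - 1)² = 24 + 3*(-3)² = 24 + 3*9 = 24 + 27 = 51)
j(N, A) = A + N
(-15)³ - j(a, 65) = (-15)³ - (65 + 51) = -3375 - 1*116 = -3375 - 116 = -3491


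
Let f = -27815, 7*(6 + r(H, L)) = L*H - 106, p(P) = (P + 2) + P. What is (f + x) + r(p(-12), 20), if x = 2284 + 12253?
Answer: -13362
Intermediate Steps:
p(P) = 2 + 2*P (p(P) = (2 + P) + P = 2 + 2*P)
r(H, L) = -148/7 + H*L/7 (r(H, L) = -6 + (L*H - 106)/7 = -6 + (H*L - 106)/7 = -6 + (-106 + H*L)/7 = -6 + (-106/7 + H*L/7) = -148/7 + H*L/7)
x = 14537
(f + x) + r(p(-12), 20) = (-27815 + 14537) + (-148/7 + (1/7)*(2 + 2*(-12))*20) = -13278 + (-148/7 + (1/7)*(2 - 24)*20) = -13278 + (-148/7 + (1/7)*(-22)*20) = -13278 + (-148/7 - 440/7) = -13278 - 84 = -13362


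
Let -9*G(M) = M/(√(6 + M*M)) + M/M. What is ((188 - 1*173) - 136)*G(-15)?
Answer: 121/9 - 55*√231/63 ≈ 0.17575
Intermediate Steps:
G(M) = -⅑ - M/(9*√(6 + M²)) (G(M) = -(M/(√(6 + M*M)) + M/M)/9 = -(M/(√(6 + M²)) + 1)/9 = -(M/√(6 + M²) + 1)/9 = -(1 + M/√(6 + M²))/9 = -⅑ - M/(9*√(6 + M²)))
((188 - 1*173) - 136)*G(-15) = ((188 - 1*173) - 136)*(-⅑ - ⅑*(-15)/√(6 + (-15)²)) = ((188 - 173) - 136)*(-⅑ - ⅑*(-15)/√(6 + 225)) = (15 - 136)*(-⅑ - ⅑*(-15)/√231) = -121*(-⅑ - ⅑*(-15)*√231/231) = -121*(-⅑ + 5*√231/693) = 121/9 - 55*√231/63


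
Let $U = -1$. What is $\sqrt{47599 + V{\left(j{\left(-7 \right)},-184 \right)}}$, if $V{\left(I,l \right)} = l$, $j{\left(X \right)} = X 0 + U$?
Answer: $\sqrt{47415} \approx 217.75$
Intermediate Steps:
$j{\left(X \right)} = -1$ ($j{\left(X \right)} = X 0 - 1 = 0 - 1 = -1$)
$\sqrt{47599 + V{\left(j{\left(-7 \right)},-184 \right)}} = \sqrt{47599 - 184} = \sqrt{47415}$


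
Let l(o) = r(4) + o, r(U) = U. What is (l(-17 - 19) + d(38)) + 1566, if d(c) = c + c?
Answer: 1610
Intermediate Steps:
d(c) = 2*c
l(o) = 4 + o
(l(-17 - 19) + d(38)) + 1566 = ((4 + (-17 - 19)) + 2*38) + 1566 = ((4 - 36) + 76) + 1566 = (-32 + 76) + 1566 = 44 + 1566 = 1610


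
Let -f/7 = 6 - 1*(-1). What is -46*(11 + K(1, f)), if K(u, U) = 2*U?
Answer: 4002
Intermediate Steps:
f = -49 (f = -7*(6 - 1*(-1)) = -7*(6 + 1) = -7*7 = -49)
-46*(11 + K(1, f)) = -46*(11 + 2*(-49)) = -46*(11 - 98) = -46*(-87) = 4002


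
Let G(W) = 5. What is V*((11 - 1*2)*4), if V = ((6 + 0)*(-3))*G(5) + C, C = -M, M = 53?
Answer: -5148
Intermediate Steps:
C = -53 (C = -1*53 = -53)
V = -143 (V = ((6 + 0)*(-3))*5 - 53 = (6*(-3))*5 - 53 = -18*5 - 53 = -90 - 53 = -143)
V*((11 - 1*2)*4) = -143*(11 - 1*2)*4 = -143*(11 - 2)*4 = -1287*4 = -143*36 = -5148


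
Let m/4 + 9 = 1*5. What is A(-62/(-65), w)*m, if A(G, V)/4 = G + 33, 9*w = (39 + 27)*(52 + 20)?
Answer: -141248/65 ≈ -2173.0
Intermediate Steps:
w = 528 (w = ((39 + 27)*(52 + 20))/9 = (66*72)/9 = (⅑)*4752 = 528)
A(G, V) = 132 + 4*G (A(G, V) = 4*(G + 33) = 4*(33 + G) = 132 + 4*G)
m = -16 (m = -36 + 4*(1*5) = -36 + 4*5 = -36 + 20 = -16)
A(-62/(-65), w)*m = (132 + 4*(-62/(-65)))*(-16) = (132 + 4*(-62*(-1/65)))*(-16) = (132 + 4*(62/65))*(-16) = (132 + 248/65)*(-16) = (8828/65)*(-16) = -141248/65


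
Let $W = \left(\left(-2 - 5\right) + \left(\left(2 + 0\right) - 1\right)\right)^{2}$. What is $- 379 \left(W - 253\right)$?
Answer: $82243$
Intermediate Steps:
$W = 36$ ($W = \left(-7 + \left(2 - 1\right)\right)^{2} = \left(-7 + 1\right)^{2} = \left(-6\right)^{2} = 36$)
$- 379 \left(W - 253\right) = - 379 \left(36 - 253\right) = \left(-379\right) \left(-217\right) = 82243$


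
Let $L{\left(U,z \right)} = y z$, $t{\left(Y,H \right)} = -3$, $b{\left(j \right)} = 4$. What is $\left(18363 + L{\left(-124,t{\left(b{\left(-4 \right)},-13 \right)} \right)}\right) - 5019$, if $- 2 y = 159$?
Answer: $\frac{27165}{2} \approx 13583.0$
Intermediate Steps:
$y = - \frac{159}{2}$ ($y = \left(- \frac{1}{2}\right) 159 = - \frac{159}{2} \approx -79.5$)
$L{\left(U,z \right)} = - \frac{159 z}{2}$
$\left(18363 + L{\left(-124,t{\left(b{\left(-4 \right)},-13 \right)} \right)}\right) - 5019 = \left(18363 - - \frac{477}{2}\right) - 5019 = \left(18363 + \frac{477}{2}\right) - 5019 = \frac{37203}{2} - 5019 = \frac{27165}{2}$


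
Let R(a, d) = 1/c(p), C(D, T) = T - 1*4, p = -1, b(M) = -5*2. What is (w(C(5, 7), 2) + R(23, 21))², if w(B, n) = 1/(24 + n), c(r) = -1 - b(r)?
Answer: 1225/54756 ≈ 0.022372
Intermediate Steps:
b(M) = -10
C(D, T) = -4 + T (C(D, T) = T - 4 = -4 + T)
c(r) = 9 (c(r) = -1 - 1*(-10) = -1 + 10 = 9)
R(a, d) = ⅑ (R(a, d) = 1/9 = ⅑)
(w(C(5, 7), 2) + R(23, 21))² = (1/(24 + 2) + ⅑)² = (1/26 + ⅑)² = (35/234)² = 1225/54756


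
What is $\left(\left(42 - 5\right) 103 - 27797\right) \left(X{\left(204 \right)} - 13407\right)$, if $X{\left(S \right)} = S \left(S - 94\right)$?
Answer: $-216665538$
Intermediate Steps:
$X{\left(S \right)} = S \left(-94 + S\right)$
$\left(\left(42 - 5\right) 103 - 27797\right) \left(X{\left(204 \right)} - 13407\right) = \left(\left(42 - 5\right) 103 - 27797\right) \left(204 \left(-94 + 204\right) - 13407\right) = \left(37 \cdot 103 - 27797\right) \left(204 \cdot 110 - 13407\right) = \left(3811 - 27797\right) \left(22440 - 13407\right) = \left(-23986\right) 9033 = -216665538$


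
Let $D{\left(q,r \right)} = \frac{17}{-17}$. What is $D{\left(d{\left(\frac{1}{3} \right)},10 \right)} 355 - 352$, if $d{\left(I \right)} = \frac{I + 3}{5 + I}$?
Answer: $-707$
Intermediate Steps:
$d{\left(I \right)} = \frac{3 + I}{5 + I}$
$D{\left(q,r \right)} = -1$ ($D{\left(q,r \right)} = 17 \left(- \frac{1}{17}\right) = -1$)
$D{\left(d{\left(\frac{1}{3} \right)},10 \right)} 355 - 352 = \left(-1\right) 355 - 352 = -355 - 352 = -707$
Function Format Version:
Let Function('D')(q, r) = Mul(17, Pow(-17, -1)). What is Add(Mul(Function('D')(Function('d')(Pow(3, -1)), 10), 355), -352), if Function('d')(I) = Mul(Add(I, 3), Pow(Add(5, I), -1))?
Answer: -707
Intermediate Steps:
Function('d')(I) = Mul(Pow(Add(5, I), -1), Add(3, I)) (Function('d')(I) = Mul(Add(3, I), Pow(Add(5, I), -1)) = Mul(Pow(Add(5, I), -1), Add(3, I)))
Function('D')(q, r) = -1 (Function('D')(q, r) = Mul(17, Rational(-1, 17)) = -1)
Add(Mul(Function('D')(Function('d')(Pow(3, -1)), 10), 355), -352) = Add(Mul(-1, 355), -352) = Add(-355, -352) = -707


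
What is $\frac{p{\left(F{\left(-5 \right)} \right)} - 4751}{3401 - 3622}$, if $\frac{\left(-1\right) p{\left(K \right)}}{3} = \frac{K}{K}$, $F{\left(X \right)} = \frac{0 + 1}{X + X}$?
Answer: $\frac{4754}{221} \approx 21.511$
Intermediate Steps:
$F{\left(X \right)} = \frac{1}{2 X}$ ($F{\left(X \right)} = 1 \frac{1}{2 X} = \frac{1}{2 X}$)
$p{\left(K \right)} = -3$ ($p{\left(K \right)} = - 3 \frac{K}{K} = \left(-3\right) 1 = -3$)
$\frac{p{\left(F{\left(-5 \right)} \right)} - 4751}{3401 - 3622} = \frac{-3 - 4751}{3401 - 3622} = - \frac{4754}{-221} = \left(-4754\right) \left(- \frac{1}{221}\right) = \frac{4754}{221}$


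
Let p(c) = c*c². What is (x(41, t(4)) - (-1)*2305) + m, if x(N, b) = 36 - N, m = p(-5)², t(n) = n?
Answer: 17925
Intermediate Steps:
p(c) = c³
m = 15625 (m = ((-5)³)² = (-125)² = 15625)
(x(41, t(4)) - (-1)*2305) + m = ((36 - 1*41) - (-1)*2305) + 15625 = ((36 - 41) - 1*(-2305)) + 15625 = (-5 + 2305) + 15625 = 2300 + 15625 = 17925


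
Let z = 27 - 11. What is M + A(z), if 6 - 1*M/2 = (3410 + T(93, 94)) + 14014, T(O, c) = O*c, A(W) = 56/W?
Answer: -104633/2 ≈ -52317.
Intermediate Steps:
z = 16
M = -52320 (M = 12 - 2*((3410 + 93*94) + 14014) = 12 - 2*((3410 + 8742) + 14014) = 12 - 2*(12152 + 14014) = 12 - 2*26166 = 12 - 52332 = -52320)
M + A(z) = -52320 + 56/16 = -52320 + 56*(1/16) = -52320 + 7/2 = -104633/2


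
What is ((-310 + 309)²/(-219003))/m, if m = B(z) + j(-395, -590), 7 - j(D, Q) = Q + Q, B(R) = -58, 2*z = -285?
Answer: -1/247254387 ≈ -4.0444e-9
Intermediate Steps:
z = -285/2 (z = (½)*(-285) = -285/2 ≈ -142.50)
j(D, Q) = 7 - 2*Q (j(D, Q) = 7 - (Q + Q) = 7 - 2*Q)
m = 1129 (m = -58 + (7 - 2*(-590)) = -58 + (7 + 1180) = -58 + 1187 = 1129)
((-310 + 309)²/(-219003))/m = ((-310 + 309)²/(-219003))/1129 = ((-1)²*(-1/219003))*(1/1129) = (1*(-1/219003))*(1/1129) = -1/219003*1/1129 = -1/247254387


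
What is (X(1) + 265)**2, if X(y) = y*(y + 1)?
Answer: 71289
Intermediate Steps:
X(y) = y*(1 + y)
(X(1) + 265)**2 = (1*(1 + 1) + 265)**2 = (1*2 + 265)**2 = (2 + 265)**2 = 267**2 = 71289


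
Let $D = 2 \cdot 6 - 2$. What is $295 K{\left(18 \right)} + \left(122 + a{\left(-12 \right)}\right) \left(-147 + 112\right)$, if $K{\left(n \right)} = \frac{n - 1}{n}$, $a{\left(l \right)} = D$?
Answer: $- \frac{78145}{18} \approx -4341.4$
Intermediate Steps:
$D = 10$ ($D = 12 - 2 = 10$)
$a{\left(l \right)} = 10$
$K{\left(n \right)} = \frac{-1 + n}{n}$
$295 K{\left(18 \right)} + \left(122 + a{\left(-12 \right)}\right) \left(-147 + 112\right) = 295 \frac{-1 + 18}{18} + \left(122 + 10\right) \left(-147 + 112\right) = 295 \cdot \frac{1}{18} \cdot 17 + 132 \left(-35\right) = 295 \cdot \frac{17}{18} - 4620 = \frac{5015}{18} - 4620 = - \frac{78145}{18}$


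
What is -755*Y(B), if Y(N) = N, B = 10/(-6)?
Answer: 3775/3 ≈ 1258.3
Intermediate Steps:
B = -5/3 (B = 10*(-1/6) = -5/3 ≈ -1.6667)
-755*Y(B) = -755*(-5/3) = 3775/3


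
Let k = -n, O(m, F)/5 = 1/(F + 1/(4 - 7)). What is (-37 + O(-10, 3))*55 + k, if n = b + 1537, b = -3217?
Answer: -2015/8 ≈ -251.88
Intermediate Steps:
O(m, F) = 5/(-1/3 + F) (O(m, F) = 5/(F + 1/(4 - 7)) = 5/(F + 1/(-3)) = 5/(F - 1/3) = 5/(-1/3 + F))
n = -1680 (n = -3217 + 1537 = -1680)
k = 1680 (k = -1*(-1680) = 1680)
(-37 + O(-10, 3))*55 + k = (-37 + 15/(-1 + 3*3))*55 + 1680 = (-37 + 15/(-1 + 9))*55 + 1680 = (-37 + 15/8)*55 + 1680 = -281/8*55 + 1680 = -15455/8 + 1680 = -2015/8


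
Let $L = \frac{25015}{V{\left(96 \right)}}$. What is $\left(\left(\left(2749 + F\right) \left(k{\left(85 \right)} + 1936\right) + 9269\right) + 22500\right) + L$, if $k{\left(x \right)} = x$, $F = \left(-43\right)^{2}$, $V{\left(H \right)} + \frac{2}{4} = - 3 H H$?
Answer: $\frac{515607260089}{55297} \approx 9.3243 \cdot 10^{6}$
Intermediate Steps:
$V{\left(H \right)} = - \frac{1}{2} - 3 H^{2}$ ($V{\left(H \right)} = - \frac{1}{2} + - 3 H H = - \frac{1}{2} - 3 H^{2}$)
$F = 1849$
$L = - \frac{50030}{55297}$ ($L = \frac{25015}{- \frac{1}{2} - 3 \cdot 96^{2}} = \frac{25015}{- \frac{1}{2} - 27648} = \frac{25015}{- \frac{55297}{2}} = 25015 \left(- \frac{2}{55297}\right) = - \frac{50030}{55297} \approx -0.90475$)
$\left(\left(\left(2749 + F\right) \left(k{\left(85 \right)} + 1936\right) + 9269\right) + 22500\right) + L = \left(\left(\left(2749 + 1849\right) \left(85 + 1936\right) + 9269\right) + 22500\right) - \frac{50030}{55297} = \left(\left(4598 \cdot 2021 + 9269\right) + 22500\right) - \frac{50030}{55297} = \left(\left(9292558 + 9269\right) + 22500\right) - \frac{50030}{55297} = \left(9301827 + 22500\right) - \frac{50030}{55297} = 9324327 - \frac{50030}{55297} = \frac{515607260089}{55297}$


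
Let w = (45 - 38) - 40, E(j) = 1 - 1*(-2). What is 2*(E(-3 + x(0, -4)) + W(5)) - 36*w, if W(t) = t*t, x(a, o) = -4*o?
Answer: 1244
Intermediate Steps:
E(j) = 3 (E(j) = 1 + 2 = 3)
W(t) = t²
w = -33 (w = 7 - 40 = -33)
2*(E(-3 + x(0, -4)) + W(5)) - 36*w = 2*(3 + 5²) - 36*(-33) = 2*(3 + 25) + 1188 = 2*28 + 1188 = 56 + 1188 = 1244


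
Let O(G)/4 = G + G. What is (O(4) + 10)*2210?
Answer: 92820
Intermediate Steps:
O(G) = 8*G (O(G) = 4*(G + G) = 4*(2*G) = 8*G)
(O(4) + 10)*2210 = (8*4 + 10)*2210 = (32 + 10)*2210 = 42*2210 = 92820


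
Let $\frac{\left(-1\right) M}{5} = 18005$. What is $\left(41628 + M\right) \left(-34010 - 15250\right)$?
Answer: $2384036220$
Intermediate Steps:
$M = -90025$ ($M = \left(-5\right) 18005 = -90025$)
$\left(41628 + M\right) \left(-34010 - 15250\right) = \left(41628 - 90025\right) \left(-34010 - 15250\right) = \left(-48397\right) \left(-49260\right) = 2384036220$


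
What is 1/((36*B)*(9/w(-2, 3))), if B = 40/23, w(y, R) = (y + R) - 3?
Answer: -23/6480 ≈ -0.0035494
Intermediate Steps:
w(y, R) = -3 + R + y (w(y, R) = (R + y) - 3 = -3 + R + y)
B = 40/23 (B = 40*(1/23) = 40/23 ≈ 1.7391)
1/((36*B)*(9/w(-2, 3))) = 1/((36*(40/23))*(9/(-3 + 3 - 2))) = 1/(1440*(9/(-2))/23) = 1/(1440*(9*(-½))/23) = 1/((1440/23)*(-9/2)) = 1/(-6480/23) = -23/6480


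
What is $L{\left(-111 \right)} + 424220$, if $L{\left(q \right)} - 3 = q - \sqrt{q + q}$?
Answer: $424112 - i \sqrt{222} \approx 4.2411 \cdot 10^{5} - 14.9 i$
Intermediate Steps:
$L{\left(q \right)} = 3 + q - \sqrt{2} \sqrt{q}$ ($L{\left(q \right)} = 3 + \left(q - \sqrt{q + q}\right) = 3 + \left(q - \sqrt{2 q}\right) = 3 - \left(- q + \sqrt{2} \sqrt{q}\right) = 3 + q - \sqrt{2} \sqrt{q}$)
$L{\left(-111 \right)} + 424220 = \left(3 - 111 - \sqrt{2} \sqrt{-111}\right) + 424220 = \left(3 - 111 - \sqrt{2} i \sqrt{111}\right) + 424220 = \left(3 - 111 - i \sqrt{222}\right) + 424220 = \left(-108 - i \sqrt{222}\right) + 424220 = 424112 - i \sqrt{222}$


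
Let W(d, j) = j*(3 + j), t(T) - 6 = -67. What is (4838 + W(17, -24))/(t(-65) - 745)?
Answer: -2671/403 ≈ -6.6278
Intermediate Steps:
t(T) = -61 (t(T) = 6 - 67 = -61)
(4838 + W(17, -24))/(t(-65) - 745) = (4838 - 24*(3 - 24))/(-61 - 745) = (4838 - 24*(-21))/(-806) = (4838 + 504)*(-1/806) = 5342*(-1/806) = -2671/403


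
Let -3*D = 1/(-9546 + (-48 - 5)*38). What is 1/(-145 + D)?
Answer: -34680/5028599 ≈ -0.0068966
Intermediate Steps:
D = 1/34680 (D = -1/(3*(-9546 + (-48 - 5)*38)) = -1/(3*(-9546 - 53*38)) = -1/(3*(-9546 - 2014)) = -1/3/(-11560) = -1/3*(-1/11560) = 1/34680 ≈ 2.8835e-5)
1/(-145 + D) = 1/(-145 + 1/34680) = 1/(-5028599/34680) = -34680/5028599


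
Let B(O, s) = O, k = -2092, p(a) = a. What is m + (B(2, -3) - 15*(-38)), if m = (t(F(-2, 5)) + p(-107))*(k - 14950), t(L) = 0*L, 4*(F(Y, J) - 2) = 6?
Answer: 1824066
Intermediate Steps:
F(Y, J) = 7/2 (F(Y, J) = 2 + (1/4)*6 = 2 + 3/2 = 7/2)
t(L) = 0
m = 1823494 (m = (0 - 107)*(-2092 - 14950) = -107*(-17042) = 1823494)
m + (B(2, -3) - 15*(-38)) = 1823494 + (2 - 15*(-38)) = 1823494 + (2 + 570) = 1823494 + 572 = 1824066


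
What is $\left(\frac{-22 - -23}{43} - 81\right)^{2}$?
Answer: $\frac{12124324}{1849} \approx 6557.2$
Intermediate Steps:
$\left(\frac{-22 - -23}{43} - 81\right)^{2} = \left(\left(-22 + 23\right) \frac{1}{43} - 81\right)^{2} = \left(1 \cdot \frac{1}{43} - 81\right)^{2} = \left(\frac{1}{43} - 81\right)^{2} = \left(- \frac{3482}{43}\right)^{2} = \frac{12124324}{1849}$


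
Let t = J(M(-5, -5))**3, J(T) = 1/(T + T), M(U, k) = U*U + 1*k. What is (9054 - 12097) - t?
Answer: -194752001/64000 ≈ -3043.0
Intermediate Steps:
M(U, k) = k + U**2 (M(U, k) = U**2 + k = k + U**2)
J(T) = 1/(2*T)
t = 1/64000 (t = (1/(2*(-5 + (-5)**2)))**3 = (1/(2*(-5 + 25)))**3 = ((1/2)/20)**3 = ((1/2)*(1/20))**3 = (1/40)**3 = 1/64000 ≈ 1.5625e-5)
(9054 - 12097) - t = (9054 - 12097) - 1*1/64000 = -3043 - 1/64000 = -194752001/64000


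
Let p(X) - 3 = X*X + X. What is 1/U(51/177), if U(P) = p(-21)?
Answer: 1/423 ≈ 0.0023641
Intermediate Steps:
p(X) = 3 + X + X² (p(X) = 3 + (X*X + X) = 3 + (X² + X) = 3 + (X + X²) = 3 + X + X²)
U(P) = 423 (U(P) = 3 - 21 + (-21)² = 3 - 21 + 441 = 423)
1/U(51/177) = 1/423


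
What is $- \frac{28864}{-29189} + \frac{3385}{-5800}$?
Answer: $\frac{13721287}{33859240} \approx 0.40524$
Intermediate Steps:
$- \frac{28864}{-29189} + \frac{3385}{-5800} = \left(-28864\right) \left(- \frac{1}{29189}\right) + 3385 \left(- \frac{1}{5800}\right) = \frac{28864}{29189} - \frac{677}{1160} = \frac{13721287}{33859240}$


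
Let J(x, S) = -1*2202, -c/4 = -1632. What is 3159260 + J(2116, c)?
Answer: 3157058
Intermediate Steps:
c = 6528 (c = -4*(-1632) = 6528)
J(x, S) = -2202
3159260 + J(2116, c) = 3159260 - 2202 = 3157058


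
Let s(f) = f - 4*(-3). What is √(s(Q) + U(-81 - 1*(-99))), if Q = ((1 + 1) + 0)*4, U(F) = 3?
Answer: √23 ≈ 4.7958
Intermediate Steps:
Q = 8 (Q = (2 + 0)*4 = 2*4 = 8)
s(f) = 12 + f (s(f) = f + 12 = 12 + f)
√(s(Q) + U(-81 - 1*(-99))) = √((12 + 8) + 3) = √(20 + 3) = √23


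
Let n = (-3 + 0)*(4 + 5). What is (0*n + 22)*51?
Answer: 1122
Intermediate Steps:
n = -27 (n = -3*9 = -27)
(0*n + 22)*51 = (0*(-27) + 22)*51 = (0 + 22)*51 = 22*51 = 1122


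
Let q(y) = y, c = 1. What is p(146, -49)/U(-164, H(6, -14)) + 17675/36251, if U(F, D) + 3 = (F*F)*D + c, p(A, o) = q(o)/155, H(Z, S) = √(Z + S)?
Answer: 7927322098391549/16258747005623730 + 658952*I*√2/224252393115 ≈ 0.48757 + 4.1556e-6*I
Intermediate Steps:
H(Z, S) = √(S + Z)
p(A, o) = o/155
U(F, D) = -2 + D*F² (U(F, D) = -3 + ((F*F)*D + 1) = -3 + (F²*D + 1) = -3 + (D*F² + 1) = -3 + (1 + D*F²) = -2 + D*F²)
p(146, -49)/U(-164, H(6, -14)) + 17675/36251 = ((1/155)*(-49))/(-2 + √(-14 + 6)*(-164)²) + 17675/36251 = -49/(155*(-2 + √(-8)*26896)) + 17675*(1/36251) = -49/(155*(-2 + (2*I*√2)*26896)) + 17675/36251 = -49/(155*(-2 + 53792*I*√2)) + 17675/36251 = 17675/36251 - 49/(155*(-2 + 53792*I*√2))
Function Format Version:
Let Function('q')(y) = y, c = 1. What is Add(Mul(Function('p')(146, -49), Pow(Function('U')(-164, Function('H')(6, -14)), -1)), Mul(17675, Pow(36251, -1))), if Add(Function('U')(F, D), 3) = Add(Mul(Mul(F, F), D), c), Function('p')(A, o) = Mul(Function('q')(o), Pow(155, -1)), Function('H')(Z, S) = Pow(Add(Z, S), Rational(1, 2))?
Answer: Add(Rational(7927322098391549, 16258747005623730), Mul(Rational(658952, 224252393115), I, Pow(2, Rational(1, 2)))) ≈ Add(0.48757, Mul(4.1556e-6, I))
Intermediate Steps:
Function('H')(Z, S) = Pow(Add(S, Z), Rational(1, 2))
Function('p')(A, o) = Mul(Rational(1, 155), o) (Function('p')(A, o) = Mul(o, Pow(155, -1)) = Mul(o, Rational(1, 155)) = Mul(Rational(1, 155), o))
Function('U')(F, D) = Add(-2, Mul(D, Pow(F, 2))) (Function('U')(F, D) = Add(-3, Add(Mul(Mul(F, F), D), 1)) = Add(-3, Add(Mul(Pow(F, 2), D), 1)) = Add(-3, Add(Mul(D, Pow(F, 2)), 1)) = Add(-3, Add(1, Mul(D, Pow(F, 2)))) = Add(-2, Mul(D, Pow(F, 2))))
Add(Mul(Function('p')(146, -49), Pow(Function('U')(-164, Function('H')(6, -14)), -1)), Mul(17675, Pow(36251, -1))) = Add(Mul(Mul(Rational(1, 155), -49), Pow(Add(-2, Mul(Pow(Add(-14, 6), Rational(1, 2)), Pow(-164, 2))), -1)), Mul(17675, Pow(36251, -1))) = Add(Mul(Rational(-49, 155), Pow(Add(-2, Mul(Pow(-8, Rational(1, 2)), 26896)), -1)), Mul(17675, Rational(1, 36251))) = Add(Mul(Rational(-49, 155), Pow(Add(-2, Mul(Mul(2, I, Pow(2, Rational(1, 2))), 26896)), -1)), Rational(17675, 36251)) = Add(Mul(Rational(-49, 155), Pow(Add(-2, Mul(53792, I, Pow(2, Rational(1, 2)))), -1)), Rational(17675, 36251)) = Add(Rational(17675, 36251), Mul(Rational(-49, 155), Pow(Add(-2, Mul(53792, I, Pow(2, Rational(1, 2)))), -1)))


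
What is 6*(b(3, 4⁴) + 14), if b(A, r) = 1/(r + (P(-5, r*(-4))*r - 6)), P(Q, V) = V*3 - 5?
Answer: 33073401/393731 ≈ 84.000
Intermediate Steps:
P(Q, V) = -5 + 3*V (P(Q, V) = 3*V - 5 = -5 + 3*V)
b(A, r) = 1/(-6 + r + r*(-5 - 12*r)) (b(A, r) = 1/(r + ((-5 + 3*(r*(-4)))*r - 6)) = 1/(r + ((-5 + 3*(-4*r))*r - 6)) = 1/(r + ((-5 - 12*r)*r - 6)) = 1/(r + (r*(-5 - 12*r) - 6)) = 1/(r + (-6 + r*(-5 - 12*r))) = 1/(-6 + r + r*(-5 - 12*r)))
6*(b(3, 4⁴) + 14) = 6*(1/(-6 + 4⁴ - 1*4⁴*(5 + 12*4⁴)) + 14) = 6*(1/(-6 + 256 - 1*256*(5 + 12*256)) + 14) = 6*(1/(-6 + 256 - 1*256*(5 + 3072)) + 14) = 6*(1/(-6 + 256 - 1*256*3077) + 14) = 6*(1/(-6 + 256 - 787712) + 14) = 6*(1/(-787462) + 14) = 6*(-1/787462 + 14) = 6*(11024467/787462) = 33073401/393731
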